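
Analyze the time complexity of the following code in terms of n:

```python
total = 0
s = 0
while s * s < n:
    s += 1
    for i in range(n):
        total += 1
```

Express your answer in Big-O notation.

Each loop level contributes: √n × n. Multiplying the contributions gives O(n√n).

Answer: O(n√n)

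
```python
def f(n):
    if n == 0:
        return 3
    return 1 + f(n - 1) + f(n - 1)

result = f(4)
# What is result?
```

f(n) = 1 + 2·f(n-1), f(0)=3. Closed form: (3+1)·2^4 - 1 = 63.

Answer: 63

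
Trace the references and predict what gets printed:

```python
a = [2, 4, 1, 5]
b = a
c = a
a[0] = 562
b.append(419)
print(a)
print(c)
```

Key concept: multiple aliases.
Step by step:
`a = [2, 4, 1, 5]` → a = [2, 4, 1, 5]
`b = a` → b = [2, 4, 1, 5] (same object as a)
`c = a` → c = [2, 4, 1, 5] (same object as a, b)
`a[0] = 562` → a = [562, 4, 1, 5] (same object as b, c); b = [562, 4, 1, 5] (same object as a, c); c = [562, 4, 1, 5] (same object as a, b)
`b.append(419)` → a = [562, 4, 1, 5, 419] (same object as b, c); b = [562, 4, 1, 5, 419] (same object as a, c); c = [562, 4, 1, 5, 419] (same object as a, b)
`print(a)` → prints [562, 4, 1, 5, 419]
`print(c)` → prints [562, 4, 1, 5, 419]

Answer:
[562, 4, 1, 5, 419]
[562, 4, 1, 5, 419]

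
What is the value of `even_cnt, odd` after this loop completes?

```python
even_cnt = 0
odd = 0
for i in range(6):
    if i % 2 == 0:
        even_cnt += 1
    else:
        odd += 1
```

Count evens and odds in range(6)
`even_cnt, odd` takes the values: (0, 0) → (1, 0) → (1, 1) → (2, 1) → (2, 2) → (3, 2) → (3, 3)

Answer: 3, 3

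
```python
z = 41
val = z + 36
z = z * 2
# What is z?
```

Trace:
`z = 41` → z = 41
`val = z + 36` → val = 77
`z = z * 2` → z = 82
So z = 82

Answer: 82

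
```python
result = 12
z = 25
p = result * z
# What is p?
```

Trace:
`result = 12` → result = 12
`z = 25` → z = 25
`p = result * z` → p = 300
So p = 300

Answer: 300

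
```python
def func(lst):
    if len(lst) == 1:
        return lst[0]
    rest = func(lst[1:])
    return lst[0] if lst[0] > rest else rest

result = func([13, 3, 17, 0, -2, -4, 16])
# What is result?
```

Recursive max over [13, 3, 17, 0, -2, -4, 16] = 17

Answer: 17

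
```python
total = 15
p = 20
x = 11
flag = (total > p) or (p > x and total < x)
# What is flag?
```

Trace:
`total = 15` → total = 15
`p = 20` → p = 20
`x = 11` → x = 11
`flag = (total > p) or (p > x and total < x)` → flag = False
So flag = False

Answer: False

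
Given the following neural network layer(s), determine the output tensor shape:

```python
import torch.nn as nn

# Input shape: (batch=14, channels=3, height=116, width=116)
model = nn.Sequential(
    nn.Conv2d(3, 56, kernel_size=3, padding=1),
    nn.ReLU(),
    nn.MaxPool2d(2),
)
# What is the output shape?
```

Input: (14, 3, 116, 116) -> after Conv2d: (14, 56, 116, 116) -> after ReLU: (14, 56, 116, 116) -> Output: (14, 56, 58, 58)

Answer: (14, 56, 58, 58)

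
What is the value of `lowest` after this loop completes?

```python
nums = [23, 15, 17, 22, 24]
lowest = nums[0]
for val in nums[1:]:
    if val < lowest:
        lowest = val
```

Minimum of [23, 15, 17, 22, 24]
`lowest` takes the values: 23 → 15

Answer: 15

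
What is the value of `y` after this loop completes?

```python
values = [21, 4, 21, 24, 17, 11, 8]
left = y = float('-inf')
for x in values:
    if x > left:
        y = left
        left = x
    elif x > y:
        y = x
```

Second largest (with repeats) in [21, 4, 21, 24, 17, 11, 8]
`y` takes the values: -inf → 4 → 21

Answer: 21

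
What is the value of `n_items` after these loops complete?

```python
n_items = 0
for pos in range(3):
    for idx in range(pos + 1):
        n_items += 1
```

Triangle: 1 + 2 + ... + 3
`n_items` takes the values: 0 → 1 → 2 → 3 → 4 → 5 → 6

Answer: 6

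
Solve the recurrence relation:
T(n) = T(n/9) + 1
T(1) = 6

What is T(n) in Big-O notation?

Each step divides n by 9 and adds 1. After log_9(n) steps we reach T(1)=6. So T(n) = 1·log_9(n) + 6 = O(log n).

Answer: O(log n)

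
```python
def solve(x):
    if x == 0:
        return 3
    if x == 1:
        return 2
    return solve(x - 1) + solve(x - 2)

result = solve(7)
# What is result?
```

Build up from base cases: solve(0)=3, solve(1)=2, solve(2)=5, solve(3)=7, solve(4)=12, solve(5)=19, solve(6)=31, ..., solve(7)=50

Answer: 50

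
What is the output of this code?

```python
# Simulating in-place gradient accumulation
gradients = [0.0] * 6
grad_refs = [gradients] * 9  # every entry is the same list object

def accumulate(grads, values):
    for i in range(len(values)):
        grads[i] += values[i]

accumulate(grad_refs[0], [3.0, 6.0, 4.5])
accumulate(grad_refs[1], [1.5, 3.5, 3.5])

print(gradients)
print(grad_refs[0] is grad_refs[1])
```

Key concept: gradient accumulation aliasing.
Step by step:
`gradients = [0.0] * 6` → gradients = [0.0, 0.0, 0.0, 0.0, 0.0, 0.0]
`grad_refs = [gradients] * 9` → grad_refs = [[0.0, 0.0, 0.0, 0.0, 0.0, 0.0], [0.0, 0.0, 0.0, 0.0, 0.0, 0.0], [0.0, 0.0, 0.0, 0.0, 0.0, 0.0], [0.0, 0.0, 0.0, 0.0, 0.0, 0.0], [0.0, 0.0, 0.0, 0.0, 0.0, 0.0], [0.0, 0.0, 0.0, 0.0, 0.0, 0.0], [0.0, 0.0, 0.0, 0.0, 0.0, 0.0], [0.0, 0.0, 0.0, 0.0, 0.0, 0.0], [0.0, 0.0, 0.0, 0.0, 0.0, 0.0]]
`accumulate(grad_refs[0], [3.0, 6.0, 4.5])` → gradients = [3.0, 6.0, 4.5, 0.0, 0.0, 0.0]; grad_refs = [[3.0, 6.0, 4.5, 0.0, 0.0, 0.0], [3.0, 6.0, 4.5, 0.0, 0.0, 0.0], [3.0, 6.0, 4.5, 0.0, 0.0, 0.0], [3.0, 6.0, 4.5, 0.0, 0.0, 0.0], [3.0, 6.0, 4.5, 0.0, 0.0, 0.0], [3.0, 6.0, 4.5, 0.0, 0.0, 0.0], [3.0, 6.0, 4.5, 0.0, 0.0, 0.0], [3.0, 6.0, 4.5, 0.0, 0.0, 0.0], [3.0, 6.0, 4.5, 0.0, 0.0, 0.0]]
`accumulate(grad_refs[1], [1.5, 3.5, 3.5])` → gradients = [4.5, 9.5, 8.0, 0.0, 0.0, 0.0]; grad_refs = [[4.5, 9.5, 8.0, 0.0, 0.0, 0.0], [4.5, 9.5, 8.0, 0.0, 0.0, 0.0], [4.5, 9.5, 8.0, 0.0, 0.0, 0.0], [4.5, 9.5, 8.0, 0.0, 0.0, 0.0], [4.5, 9.5, 8.0, 0.0, 0.0, 0.0], [4.5, 9.5, 8.0, 0.0, 0.0, 0.0], [4.5, 9.5, 8.0, 0.0, 0.0, 0.0], [4.5, 9.5, 8.0, 0.0, 0.0, 0.0], [4.5, 9.5, 8.0, 0.0, 0.0, 0.0]]
`print(gradients)` → prints [4.5, 9.5, 8.0, 0.0, 0.0, 0.0]
`print(grad_refs[0] is grad_refs[1])` → prints True

Answer:
[4.5, 9.5, 8.0, 0.0, 0.0, 0.0]
True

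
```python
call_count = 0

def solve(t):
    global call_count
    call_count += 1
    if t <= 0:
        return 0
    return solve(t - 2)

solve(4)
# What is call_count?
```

Linear recursion stepping by 2: 3 calls from t=4 down to ≤0.

Answer: 3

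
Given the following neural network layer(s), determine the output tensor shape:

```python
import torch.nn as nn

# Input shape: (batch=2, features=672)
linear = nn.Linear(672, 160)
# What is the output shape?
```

Input: (2, 672) -> Output: (2, 160)

Answer: (2, 160)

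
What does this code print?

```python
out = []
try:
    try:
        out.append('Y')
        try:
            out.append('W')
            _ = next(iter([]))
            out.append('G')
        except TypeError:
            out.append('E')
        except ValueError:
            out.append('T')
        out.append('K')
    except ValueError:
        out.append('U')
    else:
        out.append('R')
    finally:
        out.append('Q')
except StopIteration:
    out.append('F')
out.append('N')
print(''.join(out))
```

Execution trace: 'Y' (try body) → 'W' (inner try body) → 'Q' (finally) → 'F' (outer except StopIteration) → 'N' (after the try/except). Output: YWQFN

Answer: YWQFN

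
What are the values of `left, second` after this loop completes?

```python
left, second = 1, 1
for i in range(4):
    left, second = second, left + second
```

Fibonacci: after 4 iterations
`left, second` takes the values: (1, 1) → (1, 2) → (2, 3) → (3, 5) → (5, 8)

Answer: 5, 8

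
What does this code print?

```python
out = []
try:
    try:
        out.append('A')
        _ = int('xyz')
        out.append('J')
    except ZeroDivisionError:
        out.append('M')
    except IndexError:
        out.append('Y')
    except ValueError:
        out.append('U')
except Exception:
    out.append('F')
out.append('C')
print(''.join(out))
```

Execution trace: 'A' (inner try body) → 'U' (inner except ValueError) → 'C' (after the try/except). Output: AUC

Answer: AUC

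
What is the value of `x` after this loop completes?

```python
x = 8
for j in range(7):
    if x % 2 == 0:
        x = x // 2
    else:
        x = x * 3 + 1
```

Collatz-style transformation from 8
`x` takes the values: 8 → 4 → 2 → 1 → 4 → 2 → 1 → 4

Answer: 4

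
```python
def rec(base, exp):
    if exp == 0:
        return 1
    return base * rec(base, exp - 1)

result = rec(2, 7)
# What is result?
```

rec(2, 7) = 2 * 2 * 2 * 2 * 2 * 2 * 2 = 128

Answer: 128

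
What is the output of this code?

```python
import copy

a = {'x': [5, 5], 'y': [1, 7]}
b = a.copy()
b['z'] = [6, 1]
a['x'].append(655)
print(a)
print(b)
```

Key concept: shallow copy of dict with mutable values.
Step by step:
`a = {'x': [5, 5], 'y': [1, 7]}` → a = {'x': [5, 5], 'y': [1, 7]}
`b = a.copy()` → b = {'x': [5, 5], 'y': [1, 7]}
`b['z'] = [6, 1]` → b = {'x': [5, 5], 'y': [1, 7], 'z': [6, 1]}
`a['x'].append(655)` → a = {'x': [5, 5, 655], 'y': [1, 7]}; b = {'x': [5, 5, 655], 'y': [1, 7], 'z': [6, 1]}
`print(a)` → prints {'x': [5, 5, 655], 'y': [1, 7]}
`print(b)` → prints {'x': [5, 5, 655], 'y': [1, 7], 'z': [6, 1]}

Answer:
{'x': [5, 5, 655], 'y': [1, 7]}
{'x': [5, 5, 655], 'y': [1, 7], 'z': [6, 1]}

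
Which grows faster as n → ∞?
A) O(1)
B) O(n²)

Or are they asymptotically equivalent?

O(1) vs O(n²): Higher order terms dominate.

Answer: B) O(n²) grows faster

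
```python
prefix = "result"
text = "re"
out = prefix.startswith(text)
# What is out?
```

Trace:
`prefix = "result"` → prefix = 'result'
`text = "re"` → text = 're'
`out = prefix.startswith(text)` → out = True
So out = True

Answer: True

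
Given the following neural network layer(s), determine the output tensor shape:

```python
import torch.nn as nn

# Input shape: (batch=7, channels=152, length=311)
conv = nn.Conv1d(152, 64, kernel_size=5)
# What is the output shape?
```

Input: (7, 152, 311) -> Output: (7, 64, 307)

Answer: (7, 64, 307)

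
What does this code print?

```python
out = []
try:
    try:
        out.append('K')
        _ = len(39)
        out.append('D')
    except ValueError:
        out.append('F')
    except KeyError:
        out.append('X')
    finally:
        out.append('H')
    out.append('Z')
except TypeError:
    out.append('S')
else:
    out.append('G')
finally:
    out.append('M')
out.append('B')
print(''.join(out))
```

Execution trace: 'K' (inner try body) → 'H' (inner finally) → 'S' (except TypeError) → 'M' (finally) → 'B' (after the try/except). Output: KHSMB

Answer: KHSMB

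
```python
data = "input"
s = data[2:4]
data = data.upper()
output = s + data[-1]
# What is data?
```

Trace:
`data = "input"` → data = 'input'
`s = data[2:4]` → s = 'pu'
`data = data.upper()` → data = 'INPUT'
`output = s + data[-1]` → output = 'puT'
So data = 'INPUT'

Answer: 'INPUT'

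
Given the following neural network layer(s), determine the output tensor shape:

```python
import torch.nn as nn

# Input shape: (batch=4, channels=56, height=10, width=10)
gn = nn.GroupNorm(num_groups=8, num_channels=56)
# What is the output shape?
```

Input: (4, 56, 10, 10) -> Output: (4, 56, 10, 10)

Answer: (4, 56, 10, 10)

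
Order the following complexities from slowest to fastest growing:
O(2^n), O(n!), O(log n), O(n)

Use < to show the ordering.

Ordered by growth rate: O(log n) < O(n) < O(2^n) < O(n!)

Answer: O(log n) < O(n) < O(2^n) < O(n!)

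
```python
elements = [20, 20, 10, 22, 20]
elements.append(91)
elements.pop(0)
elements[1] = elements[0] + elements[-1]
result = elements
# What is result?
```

Trace:
`elements = [20, 20, 10, 22, 20]` → elements = [20, 20, 10, 22, 20]
`elements.append(91)` → elements = [20, 20, 10, 22, 20, 91]
`elements.pop(0)` → elements = [20, 10, 22, 20, 91]
`elements[1] = elements[0] + elements[-1]` → elements = [20, 111, 22, 20, 91]
`result = elements` → result = [20, 111, 22, 20, 91]
So result = [20, 111, 22, 20, 91]

Answer: [20, 111, 22, 20, 91]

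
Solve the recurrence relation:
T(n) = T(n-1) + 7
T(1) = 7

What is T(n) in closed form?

Unrolling: T(n) = T(1) + 7·(n-1) = 7 + 7(n-1) = 7n.

Answer: T(n) = 7n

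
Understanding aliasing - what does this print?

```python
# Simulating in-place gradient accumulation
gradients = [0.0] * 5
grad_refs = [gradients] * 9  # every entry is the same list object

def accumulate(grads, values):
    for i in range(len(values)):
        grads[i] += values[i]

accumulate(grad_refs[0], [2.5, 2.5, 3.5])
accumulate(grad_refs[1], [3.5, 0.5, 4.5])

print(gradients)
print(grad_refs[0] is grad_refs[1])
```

Key concept: gradient accumulation aliasing.
Step by step:
`gradients = [0.0] * 5` → gradients = [0.0, 0.0, 0.0, 0.0, 0.0]
`grad_refs = [gradients] * 9` → grad_refs = [[0.0, 0.0, 0.0, 0.0, 0.0], [0.0, 0.0, 0.0, 0.0, 0.0], [0.0, 0.0, 0.0, 0.0, 0.0], [0.0, 0.0, 0.0, 0.0, 0.0], [0.0, 0.0, 0.0, 0.0, 0.0], [0.0, 0.0, 0.0, 0.0, 0.0], [0.0, 0.0, 0.0, 0.0, 0.0], [0.0, 0.0, 0.0, 0.0, 0.0], [0.0, 0.0, 0.0, 0.0, 0.0]]
`accumulate(grad_refs[0], [2.5, 2.5, 3.5])` → gradients = [2.5, 2.5, 3.5, 0.0, 0.0]; grad_refs = [[2.5, 2.5, 3.5, 0.0, 0.0], [2.5, 2.5, 3.5, 0.0, 0.0], [2.5, 2.5, 3.5, 0.0, 0.0], [2.5, 2.5, 3.5, 0.0, 0.0], [2.5, 2.5, 3.5, 0.0, 0.0], [2.5, 2.5, 3.5, 0.0, 0.0], [2.5, 2.5, 3.5, 0.0, 0.0], [2.5, 2.5, 3.5, 0.0, 0.0], [2.5, 2.5, 3.5, 0.0, 0.0]]
`accumulate(grad_refs[1], [3.5, 0.5, 4.5])` → gradients = [6.0, 3.0, 8.0, 0.0, 0.0]; grad_refs = [[6.0, 3.0, 8.0, 0.0, 0.0], [6.0, 3.0, 8.0, 0.0, 0.0], [6.0, 3.0, 8.0, 0.0, 0.0], [6.0, 3.0, 8.0, 0.0, 0.0], [6.0, 3.0, 8.0, 0.0, 0.0], [6.0, 3.0, 8.0, 0.0, 0.0], [6.0, 3.0, 8.0, 0.0, 0.0], [6.0, 3.0, 8.0, 0.0, 0.0], [6.0, 3.0, 8.0, 0.0, 0.0]]
`print(gradients)` → prints [6.0, 3.0, 8.0, 0.0, 0.0]
`print(grad_refs[0] is grad_refs[1])` → prints True

Answer:
[6.0, 3.0, 8.0, 0.0, 0.0]
True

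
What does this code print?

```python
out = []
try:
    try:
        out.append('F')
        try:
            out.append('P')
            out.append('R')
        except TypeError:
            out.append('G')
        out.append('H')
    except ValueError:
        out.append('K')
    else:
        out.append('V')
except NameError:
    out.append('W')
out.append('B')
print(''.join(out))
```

Execution trace: 'F' (try body) → 'P' (inner try body) → 'R' (inner try body, no exception) → 'H' (try body, no exception) → 'V' (else) → 'B' (after the try/except). Output: FPRHVB

Answer: FPRHVB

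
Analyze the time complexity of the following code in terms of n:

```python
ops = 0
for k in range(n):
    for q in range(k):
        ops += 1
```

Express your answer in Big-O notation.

Each loop level contributes: n × n. Multiplying the contributions gives O(n^2).

Answer: O(n^2)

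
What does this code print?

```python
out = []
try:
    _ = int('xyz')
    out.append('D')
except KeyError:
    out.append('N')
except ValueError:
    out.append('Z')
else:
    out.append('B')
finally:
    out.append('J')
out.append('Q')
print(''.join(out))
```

Execution trace: 'Z' (except ValueError) → 'J' (finally) → 'Q' (after the try/except). Output: ZJQ

Answer: ZJQ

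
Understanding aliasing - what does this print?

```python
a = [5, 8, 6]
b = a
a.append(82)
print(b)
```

Key concept: basic list aliasing.
Step by step:
`a = [5, 8, 6]` → a = [5, 8, 6]
`b = a` → b = [5, 8, 6] (same object as a)
`a.append(82)` → a = [5, 8, 6, 82] (same object as b); b = [5, 8, 6, 82] (same object as a)
`print(b)` → prints [5, 8, 6, 82]

Answer: [5, 8, 6, 82]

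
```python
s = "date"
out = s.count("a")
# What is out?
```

Trace:
`s = "date"` → s = 'date'
`out = s.count("a")` → out = 1
So out = 1

Answer: 1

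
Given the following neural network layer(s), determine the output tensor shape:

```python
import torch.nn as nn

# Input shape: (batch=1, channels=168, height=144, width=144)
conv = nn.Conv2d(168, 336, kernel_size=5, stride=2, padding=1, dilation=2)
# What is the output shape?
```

Input: (1, 168, 144, 144) -> Output: (1, 336, 69, 69)

Answer: (1, 336, 69, 69)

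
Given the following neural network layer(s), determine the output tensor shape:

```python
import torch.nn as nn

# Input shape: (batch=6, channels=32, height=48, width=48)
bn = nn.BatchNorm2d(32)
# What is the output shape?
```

Input: (6, 32, 48, 48) -> Output: (6, 32, 48, 48)

Answer: (6, 32, 48, 48)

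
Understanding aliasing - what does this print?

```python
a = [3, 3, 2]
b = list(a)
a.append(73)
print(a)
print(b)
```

Key concept: list() constructor creates copy.
Step by step:
`a = [3, 3, 2]` → a = [3, 3, 2]
`b = list(a)` → b = [3, 3, 2]
`a.append(73)` → a = [3, 3, 2, 73]
`print(a)` → prints [3, 3, 2, 73]
`print(b)` → prints [3, 3, 2]

Answer:
[3, 3, 2, 73]
[3, 3, 2]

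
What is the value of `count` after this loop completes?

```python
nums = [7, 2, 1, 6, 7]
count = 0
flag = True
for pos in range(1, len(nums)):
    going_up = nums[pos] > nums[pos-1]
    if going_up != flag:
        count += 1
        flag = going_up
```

Count direction changes in [7, 2, 1, 6, 7]
`count` takes the values: 0 → 1 → 2

Answer: 2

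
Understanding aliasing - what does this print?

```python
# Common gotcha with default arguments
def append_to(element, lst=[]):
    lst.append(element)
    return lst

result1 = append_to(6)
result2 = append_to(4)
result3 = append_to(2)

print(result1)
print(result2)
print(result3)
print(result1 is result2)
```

Key concept: mutable default argument gotcha.
Step by step:
`result1 = append_to(6)` → result1 = [6]
`result2 = append_to(4)` → result1 = [6, 4] (same object as result2); result2 = [6, 4] (same object as result1)
`result3 = append_to(2)` → result1 = [6, 4, 2] (same object as result2, result3); result2 = [6, 4, 2] (same object as result1, result3); result3 = [6, 4, 2] (same object as result1, result2)
`print(result1)` → prints [6, 4, 2]
`print(result2)` → prints [6, 4, 2]
`print(result3)` → prints [6, 4, 2]
`print(result1 is result2)` → prints True

Answer:
[6, 4, 2]
[6, 4, 2]
[6, 4, 2]
True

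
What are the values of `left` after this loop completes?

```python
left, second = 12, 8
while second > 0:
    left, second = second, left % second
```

GCD of 12 and 8
`left` takes the values: 12 → 8 → 4

Answer: 4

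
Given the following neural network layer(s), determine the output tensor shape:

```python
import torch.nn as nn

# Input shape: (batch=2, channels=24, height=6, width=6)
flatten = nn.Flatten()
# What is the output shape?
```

Input: (2, 24, 6, 6) -> Output: (2, 864)

Answer: (2, 864)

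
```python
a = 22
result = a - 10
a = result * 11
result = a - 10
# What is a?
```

Trace:
`a = 22` → a = 22
`result = a - 10` → result = 12
`a = result * 11` → a = 132
`result = a - 10` → result = 122
So a = 132

Answer: 132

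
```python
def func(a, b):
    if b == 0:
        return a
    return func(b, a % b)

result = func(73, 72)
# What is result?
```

func(73, 72) -> func(72, 1) -> func(1, 0) -> 1

Answer: 1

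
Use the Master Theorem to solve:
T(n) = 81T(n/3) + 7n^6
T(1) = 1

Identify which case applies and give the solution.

a=81, b=3, f(n)=7n^6. log_3(81) = 4. Since c=6 > 4 and the regularity condition holds (81(n/3)^6 = (81/3^6)n^6 with 81/3^6 < 1), Case 3 applies: T(n) = Θ(f(n)) = O(n^6).

Answer: O(n^6) - Case 3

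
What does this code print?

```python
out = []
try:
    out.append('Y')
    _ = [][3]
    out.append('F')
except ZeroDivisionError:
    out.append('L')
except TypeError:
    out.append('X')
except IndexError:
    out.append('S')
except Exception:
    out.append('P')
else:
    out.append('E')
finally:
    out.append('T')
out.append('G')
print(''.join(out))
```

Execution trace: 'Y' (try body) → 'S' (except IndexError) → 'T' (finally) → 'G' (after the try/except). Output: YSTG

Answer: YSTG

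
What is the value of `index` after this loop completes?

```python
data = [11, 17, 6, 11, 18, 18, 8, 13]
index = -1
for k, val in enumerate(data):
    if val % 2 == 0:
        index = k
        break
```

First even number index in [11, 17, 6, 11, 18, 18, 8, 13]
`index` takes the values: -1 → 2

Answer: 2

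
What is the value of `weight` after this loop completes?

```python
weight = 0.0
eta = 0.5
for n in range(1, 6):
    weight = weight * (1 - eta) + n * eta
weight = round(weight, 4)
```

Moving average with lr=0.5
`weight` takes the values: 0.0 → 0.5 → 1.25 → 2.125 → 3.0625 → 4.03125 → 4.0312

Answer: 4.0312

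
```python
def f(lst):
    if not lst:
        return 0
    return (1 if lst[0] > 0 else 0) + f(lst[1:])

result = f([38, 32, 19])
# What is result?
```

Count of positive elements in [38, 32, 19] = 3

Answer: 3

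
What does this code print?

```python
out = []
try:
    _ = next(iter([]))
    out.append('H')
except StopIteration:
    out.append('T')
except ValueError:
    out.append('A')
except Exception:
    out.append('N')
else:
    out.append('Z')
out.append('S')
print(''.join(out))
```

Execution trace: 'T' (except StopIteration) → 'S' (after the try/except). Output: TS

Answer: TS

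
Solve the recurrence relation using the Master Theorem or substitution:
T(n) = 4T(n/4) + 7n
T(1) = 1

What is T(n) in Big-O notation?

By Master Theorem: a=4, b=4, f(n)=7n. Since log_4(4) = 1 and f(n) = Θ(n^1), Case 2 applies. T(n) = O(n log n).

Answer: O(n log n)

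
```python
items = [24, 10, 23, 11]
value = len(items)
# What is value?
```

Trace:
`items = [24, 10, 23, 11]` → items = [24, 10, 23, 11]
`value = len(items)` → value = 4
So value = 4

Answer: 4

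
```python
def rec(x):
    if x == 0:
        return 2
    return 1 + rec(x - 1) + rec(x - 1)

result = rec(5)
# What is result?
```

rec(x) = 1 + 2·rec(x-1), rec(0)=2. Closed form: (2+1)·2^5 - 1 = 95.

Answer: 95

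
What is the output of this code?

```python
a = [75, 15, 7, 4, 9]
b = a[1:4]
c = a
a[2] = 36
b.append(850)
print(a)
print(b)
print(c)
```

Key concept: slice vs alias.
Step by step:
`a = [75, 15, 7, 4, 9]` → a = [75, 15, 7, 4, 9]
`b = a[1:4]` → b = [15, 7, 4]
`c = a` → c = [75, 15, 7, 4, 9] (same object as a)
`a[2] = 36` → a = [75, 15, 36, 4, 9] (same object as c); c = [75, 15, 36, 4, 9] (same object as a)
`b.append(850)` → b = [15, 7, 4, 850]
`print(a)` → prints [75, 15, 36, 4, 9]
`print(b)` → prints [15, 7, 4, 850]
`print(c)` → prints [75, 15, 36, 4, 9]

Answer:
[75, 15, 36, 4, 9]
[15, 7, 4, 850]
[75, 15, 36, 4, 9]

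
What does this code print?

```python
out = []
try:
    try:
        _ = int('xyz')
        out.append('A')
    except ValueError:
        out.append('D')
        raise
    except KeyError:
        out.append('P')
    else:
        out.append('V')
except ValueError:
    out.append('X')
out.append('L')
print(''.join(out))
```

Execution trace: 'D' (inner except ValueError) → 'X' (outer except ValueError) → 'L' (after the try/except). Output: DXL

Answer: DXL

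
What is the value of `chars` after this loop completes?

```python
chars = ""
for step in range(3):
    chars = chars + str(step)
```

Concatenate digits 0 to 2
`chars` takes the values: "" → "0" → "01" → "012"

Answer: "012"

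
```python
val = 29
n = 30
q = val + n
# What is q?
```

Trace:
`val = 29` → val = 29
`n = 30` → n = 30
`q = val + n` → q = 59
So q = 59

Answer: 59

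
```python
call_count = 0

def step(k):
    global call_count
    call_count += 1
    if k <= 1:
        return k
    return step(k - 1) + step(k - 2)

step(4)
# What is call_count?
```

Calls(k) = 1 + Calls(k-1) + Calls(k-2); Calls(0)=Calls(1)=1. For k=4 this gives 9.

Answer: 9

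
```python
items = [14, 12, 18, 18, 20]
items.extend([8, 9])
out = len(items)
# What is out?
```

Trace:
`items = [14, 12, 18, 18, 20]` → items = [14, 12, 18, 18, 20]
`items.extend([8, 9])` → items = [14, 12, 18, 18, 20, 8, 9]
`out = len(items)` → out = 7
So out = 7

Answer: 7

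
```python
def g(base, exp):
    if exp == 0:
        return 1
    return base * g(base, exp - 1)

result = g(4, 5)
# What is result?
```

g(4, 5) = 4 * 4 * 4 * 4 * 4 = 1024

Answer: 1024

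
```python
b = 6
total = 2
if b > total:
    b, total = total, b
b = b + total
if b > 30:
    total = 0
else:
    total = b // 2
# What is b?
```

Trace:
`b = 6` → b = 6
`total = 2` → total = 2
`if b > total: ...` → b > total is True → b = 2; total = 6
`b = b + total` → b = 8
`if b > 30: ...` → b > 30 is False, take else branch → total = 4
So b = 8

Answer: 8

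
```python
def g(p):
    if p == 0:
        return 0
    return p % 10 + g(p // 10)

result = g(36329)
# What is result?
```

Sum of digits of 36329: 9 + 2 + 3 + 6 + 3 = 23

Answer: 23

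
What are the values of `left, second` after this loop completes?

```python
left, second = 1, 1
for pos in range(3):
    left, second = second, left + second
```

Fibonacci: after 3 iterations
`left, second` takes the values: (1, 1) → (1, 2) → (2, 3) → (3, 5)

Answer: 3, 5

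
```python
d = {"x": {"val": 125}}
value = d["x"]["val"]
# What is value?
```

Trace:
`d = {"x": {"val": 125}}` → d = {'x': {'val': 125}}
`value = d["x"]["val"]` → value = 125
So value = 125

Answer: 125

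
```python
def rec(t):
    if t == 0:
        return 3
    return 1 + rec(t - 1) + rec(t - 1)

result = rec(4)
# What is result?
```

rec(t) = 1 + 2·rec(t-1), rec(0)=3. Closed form: (3+1)·2^4 - 1 = 63.

Answer: 63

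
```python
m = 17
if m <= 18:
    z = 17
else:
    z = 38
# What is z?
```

Trace:
`m = 17` → m = 17
`if m <= 18: ...` → m <= 18 is True → z = 17
So z = 17

Answer: 17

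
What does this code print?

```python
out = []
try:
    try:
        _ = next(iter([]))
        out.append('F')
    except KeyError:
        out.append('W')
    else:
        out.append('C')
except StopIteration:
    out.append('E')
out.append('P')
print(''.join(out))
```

Execution trace: 'E' (outer except StopIteration) → 'P' (after the try/except). Output: EP

Answer: EP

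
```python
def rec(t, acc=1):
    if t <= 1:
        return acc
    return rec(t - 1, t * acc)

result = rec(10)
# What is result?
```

Accumulator trace (n, acc): (10, 1) -> (9, 10) -> (8, 90) -> (7, 720) -> (6, 5040) -> (5, 30240) -> (4, 151200) -> (3, 604800) -> (2, 1814400) -> (1, 3628800) -> return 3628800

Answer: 3628800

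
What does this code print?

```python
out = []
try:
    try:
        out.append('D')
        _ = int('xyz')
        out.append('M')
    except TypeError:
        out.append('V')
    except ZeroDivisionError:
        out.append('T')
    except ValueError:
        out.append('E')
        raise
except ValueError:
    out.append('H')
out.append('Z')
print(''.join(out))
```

Execution trace: 'D' (inner try body) → 'E' (inner except ValueError) → 'H' (outer except ValueError) → 'Z' (after the try/except). Output: DEHZ

Answer: DEHZ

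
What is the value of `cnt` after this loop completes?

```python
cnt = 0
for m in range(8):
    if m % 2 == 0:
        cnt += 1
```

Count numbers divisible by 2 in range(8)
`cnt` takes the values: 0 → 1 → 2 → 3 → 4

Answer: 4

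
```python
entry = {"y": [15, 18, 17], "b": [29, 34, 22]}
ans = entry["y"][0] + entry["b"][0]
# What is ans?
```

Trace:
`entry = {"y": [15, 18, 17], "b": [29, 34, 22]}` → entry = {'y': [15, 18, 17], 'b': [29, 34, 22]}
`ans = entry["y"][0] + entry["b"][0]` → ans = 44
So ans = 44

Answer: 44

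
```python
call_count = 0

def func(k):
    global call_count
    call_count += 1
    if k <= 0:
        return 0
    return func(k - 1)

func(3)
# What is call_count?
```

Linear recursion stepping by 1: 4 calls from k=3 down to ≤0.

Answer: 4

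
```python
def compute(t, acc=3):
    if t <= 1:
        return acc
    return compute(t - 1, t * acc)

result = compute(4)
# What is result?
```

Accumulator trace (n, acc): (4, 3) -> (3, 12) -> (2, 36) -> (1, 72) -> return 72

Answer: 72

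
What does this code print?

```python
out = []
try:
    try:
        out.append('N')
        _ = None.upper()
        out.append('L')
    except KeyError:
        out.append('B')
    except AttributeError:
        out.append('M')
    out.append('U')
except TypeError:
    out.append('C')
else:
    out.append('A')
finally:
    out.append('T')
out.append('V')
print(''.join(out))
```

Execution trace: 'N' (inner try body) → 'M' (inner except AttributeError) → 'U' (try body, no exception) → 'A' (else) → 'T' (finally) → 'V' (after the try/except). Output: NMUATV

Answer: NMUATV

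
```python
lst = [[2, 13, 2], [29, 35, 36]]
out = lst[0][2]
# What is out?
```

Trace:
`lst = [[2, 13, 2], [29, 35, 36]]` → lst = [[2, 13, 2], [29, 35, 36]]
`out = lst[0][2]` → out = 2
So out = 2

Answer: 2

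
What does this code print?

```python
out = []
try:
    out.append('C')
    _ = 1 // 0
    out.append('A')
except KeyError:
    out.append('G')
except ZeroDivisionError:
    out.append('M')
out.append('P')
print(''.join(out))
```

Execution trace: 'C' (try body) → 'M' (except ZeroDivisionError) → 'P' (after the try/except). Output: CMP

Answer: CMP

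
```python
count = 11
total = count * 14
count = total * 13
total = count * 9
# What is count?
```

Trace:
`count = 11` → count = 11
`total = count * 14` → total = 154
`count = total * 13` → count = 2002
`total = count * 9` → total = 18018
So count = 2002

Answer: 2002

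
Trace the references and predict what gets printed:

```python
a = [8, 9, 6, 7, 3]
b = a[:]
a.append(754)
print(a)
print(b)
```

Key concept: slice [:] creates copy.
Step by step:
`a = [8, 9, 6, 7, 3]` → a = [8, 9, 6, 7, 3]
`b = a[:]` → b = [8, 9, 6, 7, 3]
`a.append(754)` → a = [8, 9, 6, 7, 3, 754]
`print(a)` → prints [8, 9, 6, 7, 3, 754]
`print(b)` → prints [8, 9, 6, 7, 3]

Answer:
[8, 9, 6, 7, 3, 754]
[8, 9, 6, 7, 3]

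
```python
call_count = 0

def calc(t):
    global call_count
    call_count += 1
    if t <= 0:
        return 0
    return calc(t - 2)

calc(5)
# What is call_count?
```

Linear recursion stepping by 2: 4 calls from t=5 down to ≤0.

Answer: 4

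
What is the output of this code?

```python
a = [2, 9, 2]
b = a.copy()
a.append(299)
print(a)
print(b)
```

Key concept: list.copy() creates independent copy.
Step by step:
`a = [2, 9, 2]` → a = [2, 9, 2]
`b = a.copy()` → b = [2, 9, 2]
`a.append(299)` → a = [2, 9, 2, 299]
`print(a)` → prints [2, 9, 2, 299]
`print(b)` → prints [2, 9, 2]

Answer:
[2, 9, 2, 299]
[2, 9, 2]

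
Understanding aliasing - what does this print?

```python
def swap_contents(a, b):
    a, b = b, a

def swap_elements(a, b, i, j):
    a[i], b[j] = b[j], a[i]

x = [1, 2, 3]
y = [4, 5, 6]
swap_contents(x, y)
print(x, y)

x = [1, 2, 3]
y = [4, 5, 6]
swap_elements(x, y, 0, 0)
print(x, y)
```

Key concept: parameter rebinding vs mutation.
Step by step:
`x = [1, 2, 3]` → x = [1, 2, 3]
`y = [4, 5, 6]` → y = [4, 5, 6]
`swap_contents(x, y)` → no visible change to tracked variables
`print(x, y)` → prints [1, 2, 3] [4, 5, 6]
`x = [1, 2, 3]` → x = [1, 2, 3]
`y = [4, 5, 6]` → y = [4, 5, 6]
`swap_elements(x, y, 0, 0)` → x = [4, 2, 3]; y = [1, 5, 6]
`print(x, y)` → prints [4, 2, 3] [1, 5, 6]

Answer:
[1, 2, 3] [4, 5, 6]
[4, 2, 3] [1, 5, 6]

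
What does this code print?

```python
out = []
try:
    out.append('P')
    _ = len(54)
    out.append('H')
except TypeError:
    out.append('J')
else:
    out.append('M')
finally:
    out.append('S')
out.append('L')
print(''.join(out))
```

Execution trace: 'P' (try body) → 'J' (except TypeError) → 'S' (finally) → 'L' (after the try/except). Output: PJSL

Answer: PJSL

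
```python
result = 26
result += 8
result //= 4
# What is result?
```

Trace:
`result = 26` → result = 26
`result += 8` → result = 34
`result //= 4` → result = 8
So result = 8

Answer: 8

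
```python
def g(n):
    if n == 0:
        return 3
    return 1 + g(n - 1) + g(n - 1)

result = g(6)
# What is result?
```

g(n) = 1 + 2·g(n-1), g(0)=3. Closed form: (3+1)·2^6 - 1 = 255.

Answer: 255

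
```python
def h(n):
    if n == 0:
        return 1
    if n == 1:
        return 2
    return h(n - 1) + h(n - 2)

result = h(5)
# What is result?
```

Build up from base cases: h(0)=1, h(1)=2, h(2)=3, h(3)=5, h(4)=8, h(5)=13

Answer: 13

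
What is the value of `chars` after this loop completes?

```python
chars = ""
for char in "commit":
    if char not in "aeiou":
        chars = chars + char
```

Remove vowels from 'commit'
`chars` takes the values: "" → "c" → "cm" → "cmm" → "cmmt"

Answer: "cmmt"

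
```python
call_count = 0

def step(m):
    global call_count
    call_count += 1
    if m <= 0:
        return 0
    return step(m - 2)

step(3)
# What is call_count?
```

Linear recursion stepping by 2: 3 calls from m=3 down to ≤0.

Answer: 3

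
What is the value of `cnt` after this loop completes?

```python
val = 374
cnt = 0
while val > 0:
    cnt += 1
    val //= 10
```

Count digits by repeated division by 10
`cnt` takes the values: 0 → 1 → 2 → 3

Answer: 3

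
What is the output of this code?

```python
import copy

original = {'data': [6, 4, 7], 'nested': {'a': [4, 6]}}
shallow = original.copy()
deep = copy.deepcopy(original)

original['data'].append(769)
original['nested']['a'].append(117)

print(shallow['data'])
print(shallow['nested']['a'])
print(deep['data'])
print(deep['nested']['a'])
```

Key concept: comparing shallow vs deep copy.
Step by step:
`original = {'data': [6, 4, 7], 'nested': {'a': [4, 6]}}` → original = {'data': [6, 4, 7], 'nested': {'a': [4, 6]}}
`shallow = original.copy()` → shallow = {'data': [6, 4, 7], 'nested': {'a': [4, 6]}}
`deep = copy.deepcopy(original)` → deep = {'data': [6, 4, 7], 'nested': {'a': [4, 6]}}
`original['data'].append(769)` → original = {'data': [6, 4, 7, 769], 'nested': {'a': [4, 6]}}; shallow = {'data': [6, 4, 7, 769], 'nested': {'a': [4, 6]}}
`original['nested']['a'].append(117)` → original = {'data': [6, 4, 7, 769], 'nested': {'a': [4, 6, 117]}}; shallow = {'data': [6, 4, 7, 769], 'nested': {'a': [4, 6, 117]}}
`print(shallow['data'])` → prints [6, 4, 7, 769]
`print(shallow['nested']['a'])` → prints [4, 6, 117]
`print(deep['data'])` → prints [6, 4, 7]
`print(deep['nested']['a'])` → prints [4, 6]

Answer:
[6, 4, 7, 769]
[4, 6, 117]
[6, 4, 7]
[4, 6]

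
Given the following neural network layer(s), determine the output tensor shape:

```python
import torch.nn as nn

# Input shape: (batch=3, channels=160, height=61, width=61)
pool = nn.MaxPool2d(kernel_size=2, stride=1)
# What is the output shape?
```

Input: (3, 160, 61, 61) -> Output: (3, 160, 60, 60)

Answer: (3, 160, 60, 60)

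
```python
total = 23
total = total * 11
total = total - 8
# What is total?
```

Trace:
`total = 23` → total = 23
`total = total * 11` → total = 253
`total = total - 8` → total = 245
So total = 245

Answer: 245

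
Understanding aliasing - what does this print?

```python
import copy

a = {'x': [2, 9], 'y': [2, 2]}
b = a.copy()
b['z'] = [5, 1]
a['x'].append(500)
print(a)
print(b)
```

Key concept: shallow copy of dict with mutable values.
Step by step:
`a = {'x': [2, 9], 'y': [2, 2]}` → a = {'x': [2, 9], 'y': [2, 2]}
`b = a.copy()` → b = {'x': [2, 9], 'y': [2, 2]}
`b['z'] = [5, 1]` → b = {'x': [2, 9], 'y': [2, 2], 'z': [5, 1]}
`a['x'].append(500)` → a = {'x': [2, 9, 500], 'y': [2, 2]}; b = {'x': [2, 9, 500], 'y': [2, 2], 'z': [5, 1]}
`print(a)` → prints {'x': [2, 9, 500], 'y': [2, 2]}
`print(b)` → prints {'x': [2, 9, 500], 'y': [2, 2], 'z': [5, 1]}

Answer:
{'x': [2, 9, 500], 'y': [2, 2]}
{'x': [2, 9, 500], 'y': [2, 2], 'z': [5, 1]}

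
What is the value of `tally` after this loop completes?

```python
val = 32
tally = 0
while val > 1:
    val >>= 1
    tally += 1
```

Count right shifts until 1
`tally` takes the values: 0 → 1 → 2 → 3 → 4 → 5

Answer: 5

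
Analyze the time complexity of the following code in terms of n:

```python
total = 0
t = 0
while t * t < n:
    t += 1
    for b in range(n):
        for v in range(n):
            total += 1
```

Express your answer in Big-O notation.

Each loop level contributes: √n × n × n. Multiplying the contributions gives O(n^2√n).

Answer: O(n^2√n)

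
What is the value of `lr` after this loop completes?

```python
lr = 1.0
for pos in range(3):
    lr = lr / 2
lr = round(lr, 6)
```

Halving LR 3 times: 1 / 2^3
`lr` takes the values: 1.0 → 0.5 → 0.25 → 0.125

Answer: 0.125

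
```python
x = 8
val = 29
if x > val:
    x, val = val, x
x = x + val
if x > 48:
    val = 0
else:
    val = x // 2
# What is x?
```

Trace:
`x = 8` → x = 8
`val = 29` → val = 29
`if x > val: ...` → x > val is False → no variable changes
`x = x + val` → x = 37
`if x > 48: ...` → x > 48 is False, take else branch → val = 18
So x = 37

Answer: 37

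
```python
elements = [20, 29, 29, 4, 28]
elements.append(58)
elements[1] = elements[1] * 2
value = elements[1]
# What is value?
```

Trace:
`elements = [20, 29, 29, 4, 28]` → elements = [20, 29, 29, 4, 28]
`elements.append(58)` → elements = [20, 29, 29, 4, 28, 58]
`elements[1] = elements[1] * 2` → elements = [20, 58, 29, 4, 28, 58]
`value = elements[1]` → value = 58
So value = 58

Answer: 58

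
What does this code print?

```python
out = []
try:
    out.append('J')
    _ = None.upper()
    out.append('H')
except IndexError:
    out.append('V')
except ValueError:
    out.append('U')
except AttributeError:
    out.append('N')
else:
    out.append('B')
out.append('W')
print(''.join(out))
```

Execution trace: 'J' (try body) → 'N' (except AttributeError) → 'W' (after the try/except). Output: JNW

Answer: JNW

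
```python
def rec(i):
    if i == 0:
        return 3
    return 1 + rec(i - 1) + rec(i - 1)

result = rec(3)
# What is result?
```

rec(i) = 1 + 2·rec(i-1), rec(0)=3. Closed form: (3+1)·2^3 - 1 = 31.

Answer: 31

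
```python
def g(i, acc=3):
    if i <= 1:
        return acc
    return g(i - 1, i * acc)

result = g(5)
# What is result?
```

Accumulator trace (n, acc): (5, 3) -> (4, 15) -> (3, 60) -> (2, 180) -> (1, 360) -> return 360

Answer: 360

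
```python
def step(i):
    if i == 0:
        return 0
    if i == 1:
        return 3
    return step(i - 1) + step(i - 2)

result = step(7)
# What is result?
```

Build up from base cases: step(0)=0, step(1)=3, step(2)=3, step(3)=6, step(4)=9, step(5)=15, step(6)=24, ..., step(7)=39

Answer: 39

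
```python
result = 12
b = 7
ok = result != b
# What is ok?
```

Trace:
`result = 12` → result = 12
`b = 7` → b = 7
`ok = result != b` → ok = True
So ok = True

Answer: True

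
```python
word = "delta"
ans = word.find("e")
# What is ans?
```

Trace:
`word = "delta"` → word = 'delta'
`ans = word.find("e")` → ans = 1
So ans = 1

Answer: 1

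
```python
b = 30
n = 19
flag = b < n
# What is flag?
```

Trace:
`b = 30` → b = 30
`n = 19` → n = 19
`flag = b < n` → flag = False
So flag = False

Answer: False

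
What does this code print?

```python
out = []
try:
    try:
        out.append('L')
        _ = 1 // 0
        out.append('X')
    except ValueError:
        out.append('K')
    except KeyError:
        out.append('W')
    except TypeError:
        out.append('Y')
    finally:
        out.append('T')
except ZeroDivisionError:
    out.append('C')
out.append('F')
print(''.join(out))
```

Execution trace: 'L' (inner try body) → 'T' (inner finally) → 'C' (outer except ZeroDivisionError) → 'F' (after the try/except). Output: LTCF

Answer: LTCF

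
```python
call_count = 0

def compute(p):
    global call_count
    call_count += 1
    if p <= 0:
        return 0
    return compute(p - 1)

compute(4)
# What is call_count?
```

Linear recursion stepping by 1: 5 calls from p=4 down to ≤0.

Answer: 5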